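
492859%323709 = 169150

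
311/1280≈0.243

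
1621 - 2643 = -1022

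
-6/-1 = 6 = 6.00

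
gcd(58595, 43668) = 1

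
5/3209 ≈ 0.00156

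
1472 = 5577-4105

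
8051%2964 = 2123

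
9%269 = 9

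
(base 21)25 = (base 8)57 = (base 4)233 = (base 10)47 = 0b101111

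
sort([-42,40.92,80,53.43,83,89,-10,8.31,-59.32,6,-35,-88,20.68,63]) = [-88,-59.32,-42,-35,-10,6,8.31,20.68,40.92,53.43,63,80,83,89]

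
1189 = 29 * 41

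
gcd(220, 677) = 1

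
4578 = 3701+877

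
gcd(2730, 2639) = 91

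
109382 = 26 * 4207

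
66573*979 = 65174967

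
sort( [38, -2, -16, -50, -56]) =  [-56, -50, -16, -2, 38]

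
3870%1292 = 1286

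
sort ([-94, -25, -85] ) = [-94, -85, -25] 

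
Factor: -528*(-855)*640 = 2^11*3^3*5^2*11^1*19^1 = 288921600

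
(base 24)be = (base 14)15c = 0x116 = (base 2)100010110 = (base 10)278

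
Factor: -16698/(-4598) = 3^1*19^(-1)*23^1 = 69/19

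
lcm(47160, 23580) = 47160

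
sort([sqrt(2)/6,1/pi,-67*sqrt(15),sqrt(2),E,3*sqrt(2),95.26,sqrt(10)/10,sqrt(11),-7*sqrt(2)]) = [-67*sqrt(15),-7*sqrt(2),sqrt(2)/6,sqrt(10)/10,1/pi,sqrt(2),E,sqrt(11),3*sqrt(2),95.26]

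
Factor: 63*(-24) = -1*2^3*3^3*7^1 = -1512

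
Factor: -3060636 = -1 * 2^2 * 3^1 * 255053^1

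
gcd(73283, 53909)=1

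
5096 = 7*728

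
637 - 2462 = -1825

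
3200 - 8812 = -5612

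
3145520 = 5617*560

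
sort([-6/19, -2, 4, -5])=[-5, -2, -6/19, 4]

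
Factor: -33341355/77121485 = -1*3^3*7^(-1)*491^1*503^1*1193^(-1)*1847^(-1) = -6668271/15424297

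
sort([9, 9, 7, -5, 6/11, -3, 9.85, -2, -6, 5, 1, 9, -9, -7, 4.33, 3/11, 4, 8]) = [-9, -7, -6, -5, -3, -2, 3/11, 6/11, 1, 4, 4.33, 5, 7, 8, 9, 9, 9, 9.85]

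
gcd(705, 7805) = 5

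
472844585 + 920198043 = 1393042628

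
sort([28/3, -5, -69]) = [-69, -5, 28/3]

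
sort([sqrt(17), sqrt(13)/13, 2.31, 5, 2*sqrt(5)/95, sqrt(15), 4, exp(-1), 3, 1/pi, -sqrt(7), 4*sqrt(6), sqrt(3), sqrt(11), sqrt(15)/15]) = [-sqrt(7), 2*sqrt(5)/95, sqrt(15)/15, sqrt(13)/13, 1/pi, exp(-1), sqrt(3), 2.31, 3, sqrt(11), sqrt(15), 4, sqrt(17), 5, 4*sqrt(6)]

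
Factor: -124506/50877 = -1 * 2^1 * 5653^(-1) * 6917^1 = -13834/5653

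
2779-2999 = -220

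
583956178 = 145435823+438520355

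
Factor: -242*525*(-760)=2^4*3^1*5^3*7^1*11^2*19^1=96558000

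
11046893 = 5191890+5855003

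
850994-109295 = 741699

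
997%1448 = 997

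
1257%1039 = 218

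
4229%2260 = 1969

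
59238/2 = 29619 = 29619.00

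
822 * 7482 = 6150204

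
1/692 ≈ 0.00145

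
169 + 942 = 1111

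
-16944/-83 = 204 + 12/83≈204.14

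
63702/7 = 9100 + 2/7 ≈ 9100.29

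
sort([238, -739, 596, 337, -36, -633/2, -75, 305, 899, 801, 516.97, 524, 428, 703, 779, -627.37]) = [-739, -627.37, -633/2, -75, -36, 238, 305, 337, 428, 516.97, 524, 596, 703, 779, 801, 899]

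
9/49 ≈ 0.184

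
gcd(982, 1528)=2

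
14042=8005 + 6037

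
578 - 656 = -78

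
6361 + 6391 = 12752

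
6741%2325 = 2091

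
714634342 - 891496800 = -176862458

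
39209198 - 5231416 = 33977782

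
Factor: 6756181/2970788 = 2^(-2)*23^1*157^1*1871^1*742697^(-1)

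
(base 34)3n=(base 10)125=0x7d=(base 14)8d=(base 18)6h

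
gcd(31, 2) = 1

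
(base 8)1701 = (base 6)4241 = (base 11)7a4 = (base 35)rg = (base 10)961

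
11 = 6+5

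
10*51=510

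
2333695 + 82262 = 2415957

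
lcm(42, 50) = 1050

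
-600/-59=10 + 10/59 ≈ 10.17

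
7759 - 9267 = -1508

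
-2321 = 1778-4099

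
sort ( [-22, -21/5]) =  [-22, -21/5]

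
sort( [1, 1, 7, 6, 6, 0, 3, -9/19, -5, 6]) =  [-5, -9/19, 0, 1, 1, 3, 6, 6, 6, 7]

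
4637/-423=-10 - 407/423≈-10.96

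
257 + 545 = 802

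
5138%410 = 218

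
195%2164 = 195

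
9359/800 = 11 + 559/800 ≈ 11.70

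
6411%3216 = 3195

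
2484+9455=11939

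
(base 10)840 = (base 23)1dc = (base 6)3520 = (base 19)264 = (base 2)1101001000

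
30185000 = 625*48296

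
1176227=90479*13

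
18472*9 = 166248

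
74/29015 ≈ 0.00255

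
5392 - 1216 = 4176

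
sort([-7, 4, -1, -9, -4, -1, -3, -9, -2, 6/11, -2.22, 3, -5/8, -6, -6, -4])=[-9, -9, -7, -6, -6, -4, -4, -3, -2.22, -2, -1, -1, -5/8, 6/11, 3, 4]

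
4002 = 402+3600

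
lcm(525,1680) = 8400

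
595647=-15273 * (-39)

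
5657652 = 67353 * 84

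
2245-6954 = -4709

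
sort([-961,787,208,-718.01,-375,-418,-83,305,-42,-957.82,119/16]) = [-961,-957.82,-718.01,-418,-375,-83,-42,119/16,208,305,787]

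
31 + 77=108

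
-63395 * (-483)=30619785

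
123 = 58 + 65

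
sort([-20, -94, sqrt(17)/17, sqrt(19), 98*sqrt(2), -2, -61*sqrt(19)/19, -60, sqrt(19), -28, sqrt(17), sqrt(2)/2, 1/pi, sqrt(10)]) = [-94, -60, -28, -20, -61*sqrt(19)/19, -2, sqrt(17)/17, 1/pi, sqrt(2)/2, sqrt(10), sqrt(17), sqrt(19), sqrt(19), 98*sqrt(2)]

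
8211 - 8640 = -429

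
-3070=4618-7688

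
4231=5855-1624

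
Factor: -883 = -1 * 883^1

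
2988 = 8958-5970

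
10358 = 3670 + 6688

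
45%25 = 20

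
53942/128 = 26971/64 ≈ 421.42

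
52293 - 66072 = -13779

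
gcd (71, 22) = 1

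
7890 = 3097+4793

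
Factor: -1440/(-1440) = 1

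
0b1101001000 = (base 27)143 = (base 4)31020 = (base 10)840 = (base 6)3520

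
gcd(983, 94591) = 1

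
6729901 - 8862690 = -2132789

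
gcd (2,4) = 2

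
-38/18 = -2-1/9 ≈ -2.11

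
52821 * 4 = 211284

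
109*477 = 51993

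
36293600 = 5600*6481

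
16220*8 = 129760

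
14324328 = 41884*342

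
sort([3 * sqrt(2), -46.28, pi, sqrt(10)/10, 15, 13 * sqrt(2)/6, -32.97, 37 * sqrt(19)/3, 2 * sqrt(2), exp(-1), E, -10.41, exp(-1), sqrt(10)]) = [-46.28, -32.97, -10.41, sqrt(10)/10, exp(-1), exp(-1), E, 2 * sqrt(2), 13 * sqrt(2)/6, pi, sqrt(10), 3 * sqrt(2), 15, 37 * sqrt(19)/3]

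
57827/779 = 74 + 181/779 ≈ 74.23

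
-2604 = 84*(-31)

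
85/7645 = 17/1529 ≈ 0.0111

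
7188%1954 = 1326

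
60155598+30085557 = 90241155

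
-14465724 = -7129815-7335909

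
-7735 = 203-7938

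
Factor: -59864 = -1*2^3*7^1*1069^1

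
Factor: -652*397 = -1*2^2*163^1*397^1 = -258844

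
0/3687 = 0 = 0.00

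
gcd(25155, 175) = 5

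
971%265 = 176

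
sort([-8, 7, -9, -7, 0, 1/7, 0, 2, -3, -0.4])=[-9, -8, -7, -3, -0.4, 0, 0, 1/7, 2, 7]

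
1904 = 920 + 984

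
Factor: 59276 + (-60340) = -1*2^3*7^1*19^1 = -1064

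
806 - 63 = 743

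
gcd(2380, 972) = 4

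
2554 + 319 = 2873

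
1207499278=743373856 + 464125422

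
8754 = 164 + 8590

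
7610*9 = 68490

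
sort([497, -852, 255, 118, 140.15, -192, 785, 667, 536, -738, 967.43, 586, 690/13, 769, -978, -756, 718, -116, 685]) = [-978, -852, -756, -738, -192, -116, 690/13, 118, 140.15, 255, 497, 536, 586, 667, 685, 718, 769, 785, 967.43]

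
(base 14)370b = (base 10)9615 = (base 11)7251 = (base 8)22617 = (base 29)bcg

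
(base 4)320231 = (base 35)2xo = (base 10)3629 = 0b111000101101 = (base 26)59f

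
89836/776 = 22459/194 ≈ 115.77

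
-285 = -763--478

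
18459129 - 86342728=-67883599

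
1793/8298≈0.216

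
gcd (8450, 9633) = 169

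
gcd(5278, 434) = 14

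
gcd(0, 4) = 4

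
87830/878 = 100+15/439 ≈ 100.03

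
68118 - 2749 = 65369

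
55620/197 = 282 + 66/197≈282.34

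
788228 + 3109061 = 3897289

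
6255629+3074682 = 9330311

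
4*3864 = 15456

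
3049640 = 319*9560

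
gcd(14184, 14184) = 14184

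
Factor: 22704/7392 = 2^(-1) * 7^(-1) * 43^1 = 43/14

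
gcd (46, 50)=2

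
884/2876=221/719 ≈ 0.307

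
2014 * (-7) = -14098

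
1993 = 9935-7942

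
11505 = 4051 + 7454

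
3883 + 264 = 4147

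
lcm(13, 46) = 598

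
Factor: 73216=2^9 * 11^1 * 13^1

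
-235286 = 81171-316457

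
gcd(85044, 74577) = 3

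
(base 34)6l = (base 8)341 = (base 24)99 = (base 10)225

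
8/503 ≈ 0.0159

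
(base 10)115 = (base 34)3d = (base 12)97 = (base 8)163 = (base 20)5f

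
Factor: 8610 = 2^1*3^1*5^1*7^1*41^1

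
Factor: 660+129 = 3^1 * 263^1 = 789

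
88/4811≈0.0183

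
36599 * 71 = 2598529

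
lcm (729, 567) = 5103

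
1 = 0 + 1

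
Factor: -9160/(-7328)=2^(-2) * 5^1=5/4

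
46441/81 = 573 + 28/81 ≈ 573.35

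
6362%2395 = 1572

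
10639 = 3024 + 7615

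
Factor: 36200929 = 2999^1 * 12071^1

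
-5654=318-5972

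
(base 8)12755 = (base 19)fa8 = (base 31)5q2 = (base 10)5613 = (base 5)134423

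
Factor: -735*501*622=-1*2^1*3^2*5^1*7^2*167^1*311^1=-229042170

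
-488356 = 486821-975177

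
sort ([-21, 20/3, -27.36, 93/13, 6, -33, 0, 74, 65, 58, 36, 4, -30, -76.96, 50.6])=[-76.96, -33, -30, -27.36, -21, 0, 4, 6, 20/3, 93/13, 36, 50.6, 58, 65, 74]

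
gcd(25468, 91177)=1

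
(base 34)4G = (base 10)152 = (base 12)108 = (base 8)230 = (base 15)A2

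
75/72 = 1 + 1/24 ≈ 1.04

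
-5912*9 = -53208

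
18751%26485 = 18751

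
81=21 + 60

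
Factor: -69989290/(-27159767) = 2^1 * 5^1 * 7^1 * 467^1 * 2141^1 * 27159767^(-1)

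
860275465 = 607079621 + 253195844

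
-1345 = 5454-6799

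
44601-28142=16459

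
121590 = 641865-520275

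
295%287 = 8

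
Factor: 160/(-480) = -1*3^(-1) = -1/3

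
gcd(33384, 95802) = 6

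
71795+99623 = 171418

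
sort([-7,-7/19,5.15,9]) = [-7,-7/19,5.15,9]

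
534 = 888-354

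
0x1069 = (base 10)4201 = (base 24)771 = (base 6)31241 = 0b1000001101001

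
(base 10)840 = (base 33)pf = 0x348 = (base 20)220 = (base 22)1g4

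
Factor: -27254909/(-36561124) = 2^(-2) * 11^1 * 2477719^1 * 9140281^(-1)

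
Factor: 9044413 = 7^1*647^1*1997^1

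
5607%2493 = 621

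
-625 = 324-949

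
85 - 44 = 41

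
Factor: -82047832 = -1 * 2^3 * 2609^1 * 3931^1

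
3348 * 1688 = 5651424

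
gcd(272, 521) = 1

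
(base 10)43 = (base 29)1e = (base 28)1f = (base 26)1h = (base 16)2b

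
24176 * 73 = 1764848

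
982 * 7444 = 7310008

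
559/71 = 7 + 62/71 ≈ 7.87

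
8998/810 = 11 + 44/405 ≈ 11.11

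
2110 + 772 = 2882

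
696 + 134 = 830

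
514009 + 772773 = 1286782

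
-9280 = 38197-47477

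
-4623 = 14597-19220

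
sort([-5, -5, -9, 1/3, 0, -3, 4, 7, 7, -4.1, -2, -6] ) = [-9, -6, -5, -5, -4.1, -3, -2, 0, 1/3, 4, 7, 7] 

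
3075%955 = 210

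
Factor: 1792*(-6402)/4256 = -1*2^4*3^1*11^1*19^(-1)*97^1 = -51216/19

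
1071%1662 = 1071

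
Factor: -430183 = -1*13^1*33091^1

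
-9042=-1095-7947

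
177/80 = 2 + 17/80 ≈ 2.21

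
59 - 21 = 38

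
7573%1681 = 849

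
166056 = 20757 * 8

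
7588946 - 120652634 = -113063688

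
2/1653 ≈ 0.00121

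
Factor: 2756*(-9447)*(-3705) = 2^2*3^2*5^1*13^2*19^1*47^1*53^1*67^1 = 96463128060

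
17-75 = -58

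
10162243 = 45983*221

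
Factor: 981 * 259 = 3^2 * 7^1 * 37^1 * 109^1 = 254079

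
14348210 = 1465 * 9794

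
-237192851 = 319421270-556614121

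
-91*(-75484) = 6869044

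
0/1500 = 0 = 0.00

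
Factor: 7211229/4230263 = 3^1*17^(-1)*43^1*55901^1*248839^(-1)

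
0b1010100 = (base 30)2o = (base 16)54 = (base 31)2m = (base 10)84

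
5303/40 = 132 + 23/40 ≈ 132.58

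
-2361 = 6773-9134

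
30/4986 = 5/831 ≈ 0.00602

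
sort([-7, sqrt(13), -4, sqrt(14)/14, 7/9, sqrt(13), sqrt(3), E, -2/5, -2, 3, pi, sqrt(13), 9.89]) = [-7, -4, -2, -2/5, sqrt(14)/14, 7/9, sqrt(3), E, 3, pi, sqrt(13), sqrt(13), sqrt(13), 9.89]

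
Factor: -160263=-1*3^2*17807^1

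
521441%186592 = 148257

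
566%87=44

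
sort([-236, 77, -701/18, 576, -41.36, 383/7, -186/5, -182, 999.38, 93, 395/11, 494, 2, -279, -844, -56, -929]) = [-929, -844, -279, -236, -182, -56, -41.36, -701/18, -186/5, 2, 395/11, 383/7, 77, 93, 494, 576, 999.38]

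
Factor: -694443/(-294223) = 3^1 * 231481^1 * 294223^(-1)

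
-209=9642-9851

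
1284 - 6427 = -5143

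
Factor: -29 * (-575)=5^2 * 23^1 * 29^1=16675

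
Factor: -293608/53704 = -1*7^1*107^1*137^(-1) = -749/137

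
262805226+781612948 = 1044418174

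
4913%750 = 413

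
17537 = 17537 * 1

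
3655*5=18275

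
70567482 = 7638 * 9239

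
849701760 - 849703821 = -2061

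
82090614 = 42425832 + 39664782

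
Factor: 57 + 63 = 2^3*3^1*5^1 = 120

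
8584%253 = 235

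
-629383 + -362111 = -991494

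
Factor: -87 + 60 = -1 * 3^3 = -27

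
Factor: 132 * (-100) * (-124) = 2^6 * 3^1 * 5^2 * 11^1 * 31^1 = 1636800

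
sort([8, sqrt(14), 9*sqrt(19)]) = [sqrt(14), 8, 9*sqrt(19)]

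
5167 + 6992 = 12159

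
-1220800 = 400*(-3052)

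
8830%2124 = 334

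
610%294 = 22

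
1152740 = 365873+786867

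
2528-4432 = -1904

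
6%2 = 0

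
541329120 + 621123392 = 1162452512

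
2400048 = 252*9524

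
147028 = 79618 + 67410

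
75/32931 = 25/10977 ≈ 0.00228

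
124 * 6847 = 849028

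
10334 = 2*5167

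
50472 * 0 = 0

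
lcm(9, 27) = 27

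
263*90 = 23670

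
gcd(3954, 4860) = 6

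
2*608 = 1216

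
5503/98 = 56 + 15/98 ≈ 56.15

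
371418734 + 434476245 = 805894979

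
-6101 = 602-6703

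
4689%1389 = 522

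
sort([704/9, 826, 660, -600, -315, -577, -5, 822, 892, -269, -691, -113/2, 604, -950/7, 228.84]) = [-691, -600, -577, -315, -269, -950/7, -113/2, -5, 704/9, 228.84, 604, 660, 822, 826, 892]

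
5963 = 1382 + 4581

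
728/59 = 12 + 20/59 ≈ 12.34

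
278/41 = 6 + 32/41 ≈ 6.78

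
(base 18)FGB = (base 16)1427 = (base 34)4FP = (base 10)5159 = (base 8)12047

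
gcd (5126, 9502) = 2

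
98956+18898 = 117854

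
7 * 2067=14469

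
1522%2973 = 1522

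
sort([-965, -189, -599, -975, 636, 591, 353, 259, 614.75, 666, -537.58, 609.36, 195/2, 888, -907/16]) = [-975, -965, -599, -537.58, -189, -907/16, 195/2, 259, 353, 591, 609.36, 614.75, 636, 666, 888]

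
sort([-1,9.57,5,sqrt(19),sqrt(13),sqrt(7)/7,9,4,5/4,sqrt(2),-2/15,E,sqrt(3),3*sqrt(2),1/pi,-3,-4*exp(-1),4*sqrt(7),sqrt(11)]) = [-3,-4*exp(-1),-1,-2/15,1/pi,sqrt(7)/7,5/4,sqrt(2),sqrt(3),E,sqrt(11),sqrt(13),4,3*sqrt(2),sqrt(19),5,9,9.57,4*sqrt(7)]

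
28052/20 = 7013/5 = 1402.60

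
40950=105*390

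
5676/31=183 + 3/31 ≈ 183.10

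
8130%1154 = 52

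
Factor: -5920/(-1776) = 2^1*3^(-1)*5^1 = 10/3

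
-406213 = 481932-888145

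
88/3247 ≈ 0.0271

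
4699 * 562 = 2640838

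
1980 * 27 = 53460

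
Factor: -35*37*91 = -1*5^1*7^2*13^1*37^1 = -117845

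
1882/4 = 941/2 = 470.50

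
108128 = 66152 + 41976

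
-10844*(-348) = 3773712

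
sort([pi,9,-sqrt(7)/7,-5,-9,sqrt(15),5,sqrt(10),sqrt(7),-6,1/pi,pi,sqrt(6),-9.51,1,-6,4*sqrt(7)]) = [-9.51,-9,-6,-6,-5,-sqrt(7)/7,1/pi,1,sqrt(6),sqrt(7),pi,pi,sqrt(10),sqrt(15),5,9,4*sqrt(7)]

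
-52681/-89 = 591 + 82/89 ≈ 591.92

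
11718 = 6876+4842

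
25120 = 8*3140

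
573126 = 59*9714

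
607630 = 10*60763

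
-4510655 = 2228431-6739086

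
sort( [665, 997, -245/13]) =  [-245/13, 665, 997]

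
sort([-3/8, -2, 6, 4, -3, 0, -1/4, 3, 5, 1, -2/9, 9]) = [-3, -2, -3/8, -1/4, -2/9, 0, 1, 3, 4, 5, 6, 9]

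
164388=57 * 2884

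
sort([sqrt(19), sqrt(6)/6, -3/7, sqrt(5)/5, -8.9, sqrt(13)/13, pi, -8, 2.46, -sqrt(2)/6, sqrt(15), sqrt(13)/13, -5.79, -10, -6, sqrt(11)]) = [-10, -8.9, -8, -6, -5.79, -3/7, -sqrt(2)/6, sqrt(13)/13, sqrt(13)/13, sqrt(6)/6, sqrt(5)/5, 2.46, pi, sqrt(11), sqrt(15), sqrt(19)]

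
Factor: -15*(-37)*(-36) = -1*2^2*3^3*5^1*37^1 = -19980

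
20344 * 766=15583504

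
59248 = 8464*7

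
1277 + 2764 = 4041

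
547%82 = 55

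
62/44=1 + 9/22 ≈ 1.41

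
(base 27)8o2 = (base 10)6482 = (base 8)14522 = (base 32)6ai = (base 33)5ve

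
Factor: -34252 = -1*2^2*8563^1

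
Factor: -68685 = -1*3^1*5^1*19^1*241^1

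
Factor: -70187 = -1*13^1*5399^1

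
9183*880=8081040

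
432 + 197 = 629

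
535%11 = 7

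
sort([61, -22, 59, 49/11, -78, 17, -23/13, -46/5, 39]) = [-78, -22, -46/5, -23/13, 49/11, 17, 39, 59, 61]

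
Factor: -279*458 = -1*2^1*3^2*31^1*229^1 = -127782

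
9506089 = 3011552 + 6494537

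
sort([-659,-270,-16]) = [-659,-270,-16]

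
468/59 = 7+55/59 ≈ 7.93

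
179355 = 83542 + 95813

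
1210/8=151 + 1/4=151.25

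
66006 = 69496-3490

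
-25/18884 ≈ -0.00132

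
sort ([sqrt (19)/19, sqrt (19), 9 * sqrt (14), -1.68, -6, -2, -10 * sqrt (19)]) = [-10 * sqrt (19), -6, -2, -1.68, sqrt (19)/19, sqrt (19), 9 * sqrt (14)]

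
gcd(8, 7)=1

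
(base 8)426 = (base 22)ce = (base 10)278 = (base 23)c2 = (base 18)f8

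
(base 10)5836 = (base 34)51m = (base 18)1004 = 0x16cc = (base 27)804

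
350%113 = 11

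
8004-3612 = 4392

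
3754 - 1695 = 2059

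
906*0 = 0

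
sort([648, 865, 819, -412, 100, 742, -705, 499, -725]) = [-725, -705, -412, 100, 499, 648, 742, 819, 865]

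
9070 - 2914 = 6156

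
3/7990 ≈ 0.000375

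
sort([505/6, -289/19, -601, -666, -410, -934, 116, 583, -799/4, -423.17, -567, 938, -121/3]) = [-934, -666, -601, -567, -423.17, -410, -799/4, -121/3, -289/19, 505/6, 116, 583, 938]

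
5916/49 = 120 + 36/49≈120.73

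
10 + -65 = -55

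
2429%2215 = 214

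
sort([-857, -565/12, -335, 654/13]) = [-857, -335, -565/12, 654/13]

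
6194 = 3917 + 2277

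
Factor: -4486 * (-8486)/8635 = 2^2 * 5^(-1) * 11^(-1) * 157^(-1) * 2243^1 * 4243^1 = 38068196/8635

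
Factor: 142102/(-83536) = -1*2^(-3)*23^(-1)*313^1 = -313/184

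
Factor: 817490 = 2^1*5^1*81749^1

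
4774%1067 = 506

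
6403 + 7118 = 13521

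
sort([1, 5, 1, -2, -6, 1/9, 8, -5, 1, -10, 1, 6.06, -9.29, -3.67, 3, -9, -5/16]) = [-10, -9.29, -9, -6, -5, -3.67, -2, -5/16, 1/9, 1, 1, 1, 1, 3, 5, 6.06, 8]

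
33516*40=1340640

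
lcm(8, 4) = 8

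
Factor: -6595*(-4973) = 5^1*1319^1*4973^1 = 32796935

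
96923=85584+11339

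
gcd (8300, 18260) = 1660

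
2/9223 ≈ 0.000217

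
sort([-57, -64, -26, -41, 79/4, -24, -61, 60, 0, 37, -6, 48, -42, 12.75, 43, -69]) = [-69, -64, -61, -57, -42, -41, -26, -24, -6, 0, 12.75, 79/4, 37, 43, 48, 60]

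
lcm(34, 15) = 510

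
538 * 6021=3239298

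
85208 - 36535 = 48673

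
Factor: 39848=2^3 * 17^1 * 293^1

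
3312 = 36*92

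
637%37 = 8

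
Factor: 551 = 19^1*29^1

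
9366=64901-55535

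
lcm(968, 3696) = 40656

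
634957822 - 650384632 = -15426810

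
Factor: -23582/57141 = -1*2^1*3^(-2)*7^(-1)*13^1 = -26/63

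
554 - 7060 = -6506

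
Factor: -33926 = -1*2^1*16963^1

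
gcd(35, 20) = 5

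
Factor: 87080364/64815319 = 2^2*3^2*7^1*29^(-1)*31^1*43^(-1)*71^1*157^1*51977^(-1)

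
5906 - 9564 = -3658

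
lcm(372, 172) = 15996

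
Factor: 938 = 2^1 * 7^1 * 67^1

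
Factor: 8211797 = 11^1*59^1*12653^1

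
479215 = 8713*55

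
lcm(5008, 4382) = 35056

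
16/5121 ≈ 0.00312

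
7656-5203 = 2453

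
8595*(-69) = -593055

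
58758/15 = 19586/5 = 3917.20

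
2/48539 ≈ 0.0000412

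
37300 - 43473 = -6173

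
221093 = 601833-380740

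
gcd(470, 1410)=470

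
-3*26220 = -78660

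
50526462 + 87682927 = 138209389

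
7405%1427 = 270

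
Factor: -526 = -1 * 2^1 * 263^1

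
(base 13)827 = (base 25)25a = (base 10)1385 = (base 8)2551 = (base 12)975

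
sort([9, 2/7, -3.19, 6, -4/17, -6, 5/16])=[-6, -3.19, -4/17, 2/7, 5/16, 6, 9]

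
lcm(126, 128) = 8064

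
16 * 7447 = 119152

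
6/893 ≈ 0.00672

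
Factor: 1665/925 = 3^2*5^(-1) = 9/5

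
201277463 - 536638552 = -335361089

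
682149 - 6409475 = -5727326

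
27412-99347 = -71935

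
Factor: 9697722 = 2^1 * 3^1 * 467^1 * 3461^1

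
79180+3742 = 82922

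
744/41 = 18 + 6/41 ≈ 18.15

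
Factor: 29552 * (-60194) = -1 * 2^5 * 1847^1 * 30097^1 = -1778853088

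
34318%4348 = 3882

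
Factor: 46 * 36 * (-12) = -1 * 2^5 * 3^3 * 23^1 = -19872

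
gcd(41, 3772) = 41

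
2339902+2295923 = 4635825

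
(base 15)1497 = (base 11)3356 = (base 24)7g1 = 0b1000101000001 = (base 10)4417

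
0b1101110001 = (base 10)881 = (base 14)46d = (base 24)1ch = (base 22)1i1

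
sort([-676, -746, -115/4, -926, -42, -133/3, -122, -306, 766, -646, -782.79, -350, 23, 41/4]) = [-926, -782.79, -746, -676, -646, -350, -306, -122, -133/3, -42, -115/4, 41/4, 23, 766]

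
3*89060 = 267180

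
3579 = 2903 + 676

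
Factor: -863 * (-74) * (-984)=-1 * 2^4 * 3^1 * 37^1 * 41^1 * 863^1=-62840208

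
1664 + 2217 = 3881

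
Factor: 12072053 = 7^1*1724579^1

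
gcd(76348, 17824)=4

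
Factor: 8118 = 2^1*3^2*11^1*41^1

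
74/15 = 4 + 14/15 ≈ 4.93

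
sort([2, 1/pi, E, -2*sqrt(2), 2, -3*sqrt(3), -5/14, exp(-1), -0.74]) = [-3*sqrt(3), -2*sqrt(2), -0.74, -5/14, 1/pi, exp(-1), 2, 2, E]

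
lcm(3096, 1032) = 3096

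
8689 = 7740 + 949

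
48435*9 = 435915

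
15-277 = -262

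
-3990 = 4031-8021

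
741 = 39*19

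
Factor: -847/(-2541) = 3^(-1) = 1/3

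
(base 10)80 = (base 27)2q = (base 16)50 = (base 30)2k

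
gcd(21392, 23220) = 4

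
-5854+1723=-4131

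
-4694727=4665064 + -9359791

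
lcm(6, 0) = 0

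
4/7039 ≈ 0.000568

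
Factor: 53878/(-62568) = -1*2^(-2)*3^(-2)*31^1 = -31/36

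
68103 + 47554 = 115657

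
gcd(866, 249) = 1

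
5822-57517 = -51695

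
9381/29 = 323 + 14/29 ≈ 323.48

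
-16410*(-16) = 262560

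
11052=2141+8911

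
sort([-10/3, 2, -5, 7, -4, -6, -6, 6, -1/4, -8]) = [-8, -6, -6, -5, -4, -10/3, -1/4, 2, 6, 7]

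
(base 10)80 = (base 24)38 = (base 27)2q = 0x50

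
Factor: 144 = 2^4 * 3^2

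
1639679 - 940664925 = -939025246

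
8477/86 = 98 + 49/86 ≈ 98.57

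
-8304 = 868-9172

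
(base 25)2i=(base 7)125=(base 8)104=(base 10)68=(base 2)1000100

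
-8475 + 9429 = 954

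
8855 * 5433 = 48109215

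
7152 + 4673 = 11825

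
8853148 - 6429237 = 2423911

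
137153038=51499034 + 85654004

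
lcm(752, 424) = 39856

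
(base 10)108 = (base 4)1230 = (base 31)3f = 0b1101100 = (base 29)3l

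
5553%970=703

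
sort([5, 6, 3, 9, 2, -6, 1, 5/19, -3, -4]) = [-6, -4, -3, 5/19, 1, 2, 3, 5, 6, 9]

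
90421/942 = 95+931/942 ≈ 95.99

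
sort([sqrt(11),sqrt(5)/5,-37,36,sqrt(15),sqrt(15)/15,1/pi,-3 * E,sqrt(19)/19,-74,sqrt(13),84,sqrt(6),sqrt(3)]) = [-74,-37,-3 * E,sqrt(19)/19,sqrt(15)/15,1/pi,sqrt(5)/5,sqrt(3),sqrt(6),sqrt(11),sqrt(13),sqrt(15),36,84]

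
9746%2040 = 1586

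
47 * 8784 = 412848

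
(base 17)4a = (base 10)78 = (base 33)2c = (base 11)71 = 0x4e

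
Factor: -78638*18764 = -1*2^3*7^1*41^1*137^1*4691^1 = -1475563432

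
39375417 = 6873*5729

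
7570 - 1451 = 6119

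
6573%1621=89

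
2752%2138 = 614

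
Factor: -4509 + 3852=-1 * 3^2 * 73^1=-657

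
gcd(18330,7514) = 26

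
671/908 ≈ 0.739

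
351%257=94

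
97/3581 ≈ 0.0271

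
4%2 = 0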